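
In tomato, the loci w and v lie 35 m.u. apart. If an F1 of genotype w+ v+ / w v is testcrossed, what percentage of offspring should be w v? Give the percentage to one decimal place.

A map distance of 35 m.u. corresponds to a recombination frequency of 0.350.
The F1 is w+ v+ / w v, so w v is a parental gamete class with expected frequency (1 − r)/2 = 0.650/2 = 0.3250.
That is 0.3250 = 32.5% of the progeny.

32.5%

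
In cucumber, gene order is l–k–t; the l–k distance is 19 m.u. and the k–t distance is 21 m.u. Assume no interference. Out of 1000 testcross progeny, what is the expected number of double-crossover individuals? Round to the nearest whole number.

Map distances give recombination frequencies of 0.190 and 0.210 for the two intervals.
With no interference, expected double-crossover frequency = 0.190 × 0.210 = 0.03990.
Expected number = 0.03990 × 1000 = 39.90 ≈ 40.

40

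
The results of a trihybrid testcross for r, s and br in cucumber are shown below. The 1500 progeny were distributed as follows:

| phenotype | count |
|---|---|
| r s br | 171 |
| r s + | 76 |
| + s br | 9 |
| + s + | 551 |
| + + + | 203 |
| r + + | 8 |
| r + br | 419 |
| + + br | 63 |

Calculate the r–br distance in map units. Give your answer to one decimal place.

The two most frequent reciprocal classes, r + br and + s +, are the parental types, so the F1 was r + br / + s +.
The two rarest classes, r + + and + s br, are the double crossovers. Comparing them with the parentals, only the br allele has switched, so br is the middle locus and the order is s – br – r.
Crossovers in the br–r interval produce the single-crossover classes + + br and r s + (63 + 76 = 139) plus the double crossovers (17).
RF(br–r) = (139 + 17) / 1500 = 156/1500 = 0.1040 → 10.4 map units.

10.4 map units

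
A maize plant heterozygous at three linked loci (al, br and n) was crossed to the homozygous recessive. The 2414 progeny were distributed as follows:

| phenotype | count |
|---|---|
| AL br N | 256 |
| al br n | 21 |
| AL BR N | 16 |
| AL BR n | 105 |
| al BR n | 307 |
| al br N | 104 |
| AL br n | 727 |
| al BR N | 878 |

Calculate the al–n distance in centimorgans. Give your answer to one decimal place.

24.9 centimorgans

The two most frequent reciprocal classes, al BR N and AL br n, are the parental types, so the F1 was al BR N / AL br n.
The two rarest classes, AL BR N and al br n, are the double crossovers. Comparing them with the parentals, only the al allele has switched, so al is the middle locus and the order is n – al – br.
Crossovers in the n–al interval produce the single-crossover classes al BR n and AL br N (307 + 256 = 563) plus the double crossovers (37).
RF(n–al) = (563 + 37) / 2414 = 600/2414 = 0.2486 → 24.9 centimorgans.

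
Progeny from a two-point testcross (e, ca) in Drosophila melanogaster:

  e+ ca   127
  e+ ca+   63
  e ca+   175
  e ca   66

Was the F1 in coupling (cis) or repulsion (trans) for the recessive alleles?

trans

The two most frequent classes are e+ ca (127) and e ca+ (175); these are the parental (non-recombinant) types.
So the F1 carried e+ ca on one chromosome and e ca+ on the other — the recessive alleles are on opposite chromosomes (trans / repulsion).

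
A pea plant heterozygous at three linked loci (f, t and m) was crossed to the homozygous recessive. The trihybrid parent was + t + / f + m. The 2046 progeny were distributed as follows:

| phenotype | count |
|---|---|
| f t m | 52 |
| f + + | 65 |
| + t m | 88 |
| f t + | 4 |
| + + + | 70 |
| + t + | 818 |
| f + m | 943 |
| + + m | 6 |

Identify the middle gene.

The two rarest classes, f t + and + + m, are the double crossovers. Comparing them with the parentals, only the f allele has switched, so f is the middle locus and the order is t – f – m.

f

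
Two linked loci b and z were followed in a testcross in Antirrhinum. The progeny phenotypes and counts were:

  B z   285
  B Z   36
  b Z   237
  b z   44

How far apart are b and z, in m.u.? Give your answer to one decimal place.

The two most frequent classes, B z (285) and b Z (237), are the parental types, so the F1 was B z / b Z.
The recombinant classes are B Z and b z: 36 + 44 = 80.
Recombination frequency = 80/602 = 0.1329 ≈ 13.3%, i.e. 13.3 m.u.

13.3 m.u.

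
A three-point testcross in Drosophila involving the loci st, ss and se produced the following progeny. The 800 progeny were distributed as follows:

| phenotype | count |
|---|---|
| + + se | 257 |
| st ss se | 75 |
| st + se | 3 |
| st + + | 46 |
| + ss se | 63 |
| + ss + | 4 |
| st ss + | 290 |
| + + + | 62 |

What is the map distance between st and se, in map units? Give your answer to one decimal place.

The two most frequent reciprocal classes, st ss + and + + se, are the parental types, so the F1 was st ss + / + + se.
The two rarest classes, + ss + and st + se, are the double crossovers. Comparing them with the parentals, only the st allele has switched, so st is the middle locus and the order is se – st – ss.
Crossovers in the se–st interval produce the single-crossover classes st ss se and + + + (75 + 62 = 137) plus the double crossovers (7).
RF(se–st) = (137 + 7) / 800 = 144/800 = 0.1800 → 18.0 map units.

18.0 map units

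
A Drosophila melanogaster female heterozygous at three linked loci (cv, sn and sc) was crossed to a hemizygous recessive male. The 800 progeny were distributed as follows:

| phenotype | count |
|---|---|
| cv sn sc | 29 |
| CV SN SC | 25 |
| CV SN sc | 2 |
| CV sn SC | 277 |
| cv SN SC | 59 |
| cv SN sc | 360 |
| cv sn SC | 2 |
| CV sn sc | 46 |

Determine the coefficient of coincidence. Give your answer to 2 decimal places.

0.51

The two most frequent reciprocal classes, CV sn SC and cv SN sc, are the parental types, so the F1 was CV sn SC / cv SN sc.
The two rarest classes, cv sn SC and CV SN sc, are the double crossovers. Comparing them with the parentals, only the cv allele has switched, so cv is the middle locus and the order is sn – cv – sc.
sn–cv: (54 + 4)/800 = 0.0725; cv–sc: (105 + 4)/800 = 0.1363.
Expected DCO frequency = 0.0725 × 0.1363 ≈ 0.00988; observed = 4/800 ≈ 0.00500.
Coefficient of coincidence = 0.00500/0.00988 ≈ 0.51.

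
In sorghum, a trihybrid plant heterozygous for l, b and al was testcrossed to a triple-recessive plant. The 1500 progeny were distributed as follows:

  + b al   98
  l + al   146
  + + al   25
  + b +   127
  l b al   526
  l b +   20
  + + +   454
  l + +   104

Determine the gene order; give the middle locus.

al

The two most frequent reciprocal classes, l b al and + + +, are the parental types, so the F1 was l b al / + + +.
The two rarest classes, l b + and + + al, are the double crossovers. Comparing them with the parentals, only the al allele has switched, so al is the middle locus and the order is l – al – b.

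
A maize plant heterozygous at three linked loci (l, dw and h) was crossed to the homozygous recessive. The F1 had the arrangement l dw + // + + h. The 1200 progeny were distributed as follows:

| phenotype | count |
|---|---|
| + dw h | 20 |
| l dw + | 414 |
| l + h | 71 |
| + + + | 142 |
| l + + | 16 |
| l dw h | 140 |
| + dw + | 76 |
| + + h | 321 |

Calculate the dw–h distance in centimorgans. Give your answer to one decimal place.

26.5 centimorgans

The two rarest classes, l + + and + dw h, are the double crossovers. Comparing them with the parentals, only the dw allele has switched, so dw is the middle locus and the order is l – dw – h.
Crossovers in the dw–h interval produce the single-crossover classes l dw h and + + + (140 + 142 = 282) plus the double crossovers (36).
RF(dw–h) = (282 + 36) / 1200 = 318/1200 = 0.2650 → 26.5 centimorgans.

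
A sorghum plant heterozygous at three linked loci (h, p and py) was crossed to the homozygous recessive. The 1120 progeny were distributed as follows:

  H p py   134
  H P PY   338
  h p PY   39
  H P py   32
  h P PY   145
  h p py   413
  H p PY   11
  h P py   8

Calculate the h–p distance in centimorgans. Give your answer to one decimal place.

The two most frequent reciprocal classes, H P PY and h p py, are the parental types, so the F1 was H P PY / h p py.
The two rarest classes, H p PY and h P py, are the double crossovers. Comparing them with the parentals, only the p allele has switched, so p is the middle locus and the order is h – p – py.
Crossovers in the h–p interval produce the single-crossover classes h P PY and H p py (145 + 134 = 279) plus the double crossovers (19).
RF(h–p) = (279 + 19) / 1120 = 298/1120 = 0.2661 → 26.6 centimorgans.

26.6 centimorgans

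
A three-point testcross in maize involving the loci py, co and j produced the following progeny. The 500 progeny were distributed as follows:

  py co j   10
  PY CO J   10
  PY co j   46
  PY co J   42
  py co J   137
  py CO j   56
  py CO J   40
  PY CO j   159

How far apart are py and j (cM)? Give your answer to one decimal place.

The two most frequent reciprocal classes, PY CO j and py co J, are the parental types, so the F1 was PY CO j / py co J.
The two rarest classes, PY CO J and py co j, are the double crossovers. Comparing them with the parentals, only the j allele has switched, so j is the middle locus and the order is py – j – co.
Crossovers in the py–j interval produce the single-crossover classes py CO j and PY co J (56 + 42 = 98) plus the double crossovers (20).
RF(py–j) = (98 + 20) / 500 = 118/500 = 0.2360 → 23.6 cM.

23.6 cM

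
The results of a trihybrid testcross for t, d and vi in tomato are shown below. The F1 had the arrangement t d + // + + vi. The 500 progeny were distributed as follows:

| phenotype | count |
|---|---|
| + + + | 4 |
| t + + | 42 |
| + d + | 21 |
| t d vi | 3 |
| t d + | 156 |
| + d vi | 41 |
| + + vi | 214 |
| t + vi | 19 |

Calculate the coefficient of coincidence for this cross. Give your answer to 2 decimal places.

The two rarest classes, t d vi and + + +, are the double crossovers. Comparing them with the parentals, only the vi allele has switched, so vi is the middle locus and the order is d – vi – t.
d–vi: (83 + 7)/500 = 0.1800; vi–t: (40 + 7)/500 = 0.0940.
Expected DCO frequency = 0.1800 × 0.0940 ≈ 0.01692; observed = 7/500 ≈ 0.01400.
Coefficient of coincidence = 0.01400/0.01692 ≈ 0.83.

0.83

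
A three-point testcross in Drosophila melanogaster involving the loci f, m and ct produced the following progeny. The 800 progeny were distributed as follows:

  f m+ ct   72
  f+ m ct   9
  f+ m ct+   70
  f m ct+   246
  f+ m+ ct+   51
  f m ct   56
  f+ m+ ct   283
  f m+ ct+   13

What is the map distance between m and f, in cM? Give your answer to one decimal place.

The two most frequent reciprocal classes, f m ct+ and f+ m+ ct, are the parental types, so the F1 was f m ct+ / f+ m+ ct.
The two rarest classes, f m+ ct+ and f+ m ct, are the double crossovers. Comparing them with the parentals, only the m allele has switched, so m is the middle locus and the order is ct – m – f.
Crossovers in the m–f interval produce the single-crossover classes f+ m ct+ and f m+ ct (70 + 72 = 142) plus the double crossovers (22).
RF(m–f) = (142 + 22) / 800 = 164/800 = 0.2050 → 20.5 cM.

20.5 cM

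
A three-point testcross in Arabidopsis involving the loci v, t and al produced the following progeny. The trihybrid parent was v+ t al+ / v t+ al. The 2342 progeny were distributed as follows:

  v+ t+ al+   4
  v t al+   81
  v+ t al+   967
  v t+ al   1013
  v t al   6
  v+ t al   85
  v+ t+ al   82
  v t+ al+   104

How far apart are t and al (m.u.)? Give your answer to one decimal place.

The two rarest classes, v+ t+ al+ and v t al, are the double crossovers. Comparing them with the parentals, only the t allele has switched, so t is the middle locus and the order is v – t – al.
Crossovers in the t–al interval produce the single-crossover classes v+ t al and v t+ al+ (85 + 104 = 189) plus the double crossovers (10).
RF(t–al) = (189 + 10) / 2342 = 199/2342 = 0.0850 → 8.5 m.u.

8.5 m.u.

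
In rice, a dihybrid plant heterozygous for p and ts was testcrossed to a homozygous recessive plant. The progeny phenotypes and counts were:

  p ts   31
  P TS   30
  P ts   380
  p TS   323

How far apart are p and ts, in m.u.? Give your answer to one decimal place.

8.0 m.u.

The two most frequent classes, P ts (380) and p TS (323), are the parental types, so the F1 was P ts / p TS.
The recombinant classes are P TS and p ts: 30 + 31 = 61.
Recombination frequency = 61/764 = 0.0798 ≈ 8.0%, i.e. 8.0 m.u.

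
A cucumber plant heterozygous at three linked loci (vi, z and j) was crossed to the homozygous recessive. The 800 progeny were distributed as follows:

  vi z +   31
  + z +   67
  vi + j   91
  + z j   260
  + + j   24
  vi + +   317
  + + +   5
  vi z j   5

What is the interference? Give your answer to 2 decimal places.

The two most frequent reciprocal classes, + z j and vi + +, are the parental types, so the F1 was + z j / vi + +.
The two rarest classes, vi z j and + + +, are the double crossovers. Comparing them with the parentals, only the vi allele has switched, so vi is the middle locus and the order is j – vi – z.
j–vi: (158 + 10)/800 = 0.2100; vi–z: (55 + 10)/800 = 0.0813.
Expected DCO frequency = 0.2100 × 0.0813 ≈ 0.01707; observed = 10/800 ≈ 0.01250.
Coefficient of coincidence = 0.01250/0.01707 ≈ 0.73; interference = 1 − 0.73 = 0.27.

0.27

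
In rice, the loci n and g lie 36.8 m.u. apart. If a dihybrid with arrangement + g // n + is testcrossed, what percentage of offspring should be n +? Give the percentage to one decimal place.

31.6%

A map distance of 36.8 m.u. corresponds to a recombination frequency of 0.368.
The F1 is + g / n +, so n + is a parental gamete class with expected frequency (1 − r)/2 = 0.632/2 = 0.3160.
That is 0.3160 = 31.6% of the progeny.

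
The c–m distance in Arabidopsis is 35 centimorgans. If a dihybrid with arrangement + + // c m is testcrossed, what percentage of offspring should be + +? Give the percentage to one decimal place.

A map distance of 35 centimorgans corresponds to a recombination frequency of 0.350.
The F1 is + + / c m, so + + is a parental gamete class with expected frequency (1 − r)/2 = 0.650/2 = 0.3250.
That is 0.3250 = 32.5% of the progeny.

32.5%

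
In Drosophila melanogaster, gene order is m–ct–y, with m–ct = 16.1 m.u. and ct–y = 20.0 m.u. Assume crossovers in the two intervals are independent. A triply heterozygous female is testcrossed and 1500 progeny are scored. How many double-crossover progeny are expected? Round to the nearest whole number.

48

Map distances give recombination frequencies of 0.161 and 0.200 for the two intervals.
With no interference, expected double-crossover frequency = 0.161 × 0.200 = 0.03220.
Expected number = 0.03220 × 1500 = 48.30 ≈ 48.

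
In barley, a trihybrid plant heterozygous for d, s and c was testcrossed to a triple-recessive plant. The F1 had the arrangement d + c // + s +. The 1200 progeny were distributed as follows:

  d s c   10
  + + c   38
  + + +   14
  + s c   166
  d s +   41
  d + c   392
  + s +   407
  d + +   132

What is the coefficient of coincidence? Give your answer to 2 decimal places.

The two rarest classes, d s c and + + +, are the double crossovers. Comparing them with the parentals, only the s allele has switched, so s is the middle locus and the order is d – s – c.
d–s: (79 + 24)/1200 = 0.0858; s–c: (298 + 24)/1200 = 0.2683.
Expected DCO frequency = 0.0858 × 0.2683 ≈ 0.02302; observed = 24/1200 ≈ 0.02000.
Coefficient of coincidence = 0.02000/0.02302 ≈ 0.87.

0.87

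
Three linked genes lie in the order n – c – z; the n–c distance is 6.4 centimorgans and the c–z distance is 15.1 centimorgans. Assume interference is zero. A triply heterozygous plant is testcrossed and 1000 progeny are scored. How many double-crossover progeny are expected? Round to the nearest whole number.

Map distances give recombination frequencies of 0.064 and 0.151 for the two intervals.
With no interference, expected double-crossover frequency = 0.064 × 0.151 = 0.00966.
Expected number = 0.00966 × 1000 = 9.66 ≈ 10.

10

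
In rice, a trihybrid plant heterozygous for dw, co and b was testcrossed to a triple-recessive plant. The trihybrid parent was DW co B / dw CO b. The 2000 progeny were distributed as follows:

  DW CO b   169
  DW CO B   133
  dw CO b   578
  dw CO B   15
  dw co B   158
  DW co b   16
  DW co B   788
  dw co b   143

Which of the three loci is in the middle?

b

The two rarest classes, DW co b and dw CO B, are the double crossovers. Comparing them with the parentals, only the b allele has switched, so b is the middle locus and the order is co – b – dw.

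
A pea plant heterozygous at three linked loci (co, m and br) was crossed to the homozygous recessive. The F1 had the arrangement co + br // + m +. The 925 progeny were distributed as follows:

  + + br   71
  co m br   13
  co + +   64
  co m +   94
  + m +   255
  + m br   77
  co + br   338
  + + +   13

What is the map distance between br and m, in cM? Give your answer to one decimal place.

18.1 cM

The two rarest classes, co m br and + + +, are the double crossovers. Comparing them with the parentals, only the m allele has switched, so m is the middle locus and the order is br – m – co.
Crossovers in the br–m interval produce the single-crossover classes co + + and + m br (64 + 77 = 141) plus the double crossovers (26).
RF(br–m) = (141 + 26) / 925 = 167/925 = 0.1805 → 18.1 cM.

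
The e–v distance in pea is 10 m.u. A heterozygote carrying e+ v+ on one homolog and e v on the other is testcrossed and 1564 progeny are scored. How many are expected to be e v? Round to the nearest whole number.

704

A map distance of 10 m.u. corresponds to a recombination frequency of 0.100.
The F1 is e+ v+ / e v, so e v is a parental gamete class with expected frequency (1 − r)/2 = 0.900/2 = 0.4500.
Expected number = 0.4500 × 1564 = 703.80 ≈ 704.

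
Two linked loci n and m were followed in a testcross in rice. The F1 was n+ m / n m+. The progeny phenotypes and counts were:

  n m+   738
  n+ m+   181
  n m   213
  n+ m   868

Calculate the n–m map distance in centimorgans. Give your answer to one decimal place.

The recombinant classes are n+ m+ and n m: 181 + 213 = 394.
Recombination frequency = 394/2000 = 0.1970 ≈ 19.7%, i.e. 19.7 centimorgans.

19.7 centimorgans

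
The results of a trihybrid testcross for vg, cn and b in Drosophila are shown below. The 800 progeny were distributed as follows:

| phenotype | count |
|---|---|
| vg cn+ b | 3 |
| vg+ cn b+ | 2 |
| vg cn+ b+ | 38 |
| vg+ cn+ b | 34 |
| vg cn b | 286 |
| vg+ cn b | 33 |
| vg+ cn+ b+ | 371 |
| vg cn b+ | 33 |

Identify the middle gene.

cn

The two most frequent reciprocal classes, vg cn b and vg+ cn+ b+, are the parental types, so the F1 was vg cn b / vg+ cn+ b+.
The two rarest classes, vg cn+ b and vg+ cn b+, are the double crossovers. Comparing them with the parentals, only the cn allele has switched, so cn is the middle locus and the order is b – cn – vg.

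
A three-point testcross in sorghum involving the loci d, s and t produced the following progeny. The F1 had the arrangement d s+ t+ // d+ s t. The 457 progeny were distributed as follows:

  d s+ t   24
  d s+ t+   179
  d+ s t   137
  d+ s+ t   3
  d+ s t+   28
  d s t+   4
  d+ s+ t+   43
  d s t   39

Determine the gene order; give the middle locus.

The two rarest classes, d s t+ and d+ s+ t, are the double crossovers. Comparing them with the parentals, only the s allele has switched, so s is the middle locus and the order is t – s – d.

s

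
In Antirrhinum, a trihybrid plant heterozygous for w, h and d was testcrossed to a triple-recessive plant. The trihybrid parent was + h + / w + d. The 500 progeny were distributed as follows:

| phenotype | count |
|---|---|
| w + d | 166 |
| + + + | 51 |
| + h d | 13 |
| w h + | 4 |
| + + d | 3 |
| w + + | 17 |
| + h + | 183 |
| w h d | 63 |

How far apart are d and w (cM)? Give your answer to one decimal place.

The two rarest classes, w h + and + + d, are the double crossovers. Comparing them with the parentals, only the w allele has switched, so w is the middle locus and the order is h – w – d.
Crossovers in the w–d interval produce the single-crossover classes + h d and w + + (13 + 17 = 30) plus the double crossovers (7).
RF(w–d) = (30 + 7) / 500 = 37/500 = 0.0740 → 7.4 cM.

7.4 cM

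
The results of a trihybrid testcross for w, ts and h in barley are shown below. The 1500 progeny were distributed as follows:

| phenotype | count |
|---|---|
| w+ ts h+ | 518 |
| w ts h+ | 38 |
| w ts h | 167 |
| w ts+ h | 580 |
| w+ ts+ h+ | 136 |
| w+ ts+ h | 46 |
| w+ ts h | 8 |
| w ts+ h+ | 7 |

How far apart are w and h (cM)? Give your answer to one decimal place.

The two most frequent reciprocal classes, w ts+ h and w+ ts h+, are the parental types, so the F1 was w ts+ h / w+ ts h+.
The two rarest classes, w ts+ h+ and w+ ts h, are the double crossovers. Comparing them with the parentals, only the h allele has switched, so h is the middle locus and the order is w – h – ts.
Crossovers in the w–h interval produce the single-crossover classes w+ ts+ h and w ts h+ (46 + 38 = 84) plus the double crossovers (15).
RF(w–h) = (84 + 15) / 1500 = 99/1500 = 0.0660 → 6.6 cM.

6.6 cM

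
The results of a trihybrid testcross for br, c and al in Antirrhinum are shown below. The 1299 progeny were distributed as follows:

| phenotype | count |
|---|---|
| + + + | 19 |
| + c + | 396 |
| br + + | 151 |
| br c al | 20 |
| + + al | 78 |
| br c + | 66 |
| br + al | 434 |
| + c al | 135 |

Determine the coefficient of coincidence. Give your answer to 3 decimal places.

The two most frequent reciprocal classes, br + al and + c +, are the parental types, so the F1 was br + al / + c +.
The two rarest classes, br c al and + + +, are the double crossovers. Comparing them with the parentals, only the c allele has switched, so c is the middle locus and the order is al – c – br.
al–c: (286 + 39)/1299 = 0.2502; c–br: (144 + 39)/1299 = 0.1409.
Expected DCO frequency = 0.2502 × 0.1409 ≈ 0.03525; observed = 39/1299 ≈ 0.03002.
Coefficient of coincidence = 0.03002/0.03525 ≈ 0.852.

0.852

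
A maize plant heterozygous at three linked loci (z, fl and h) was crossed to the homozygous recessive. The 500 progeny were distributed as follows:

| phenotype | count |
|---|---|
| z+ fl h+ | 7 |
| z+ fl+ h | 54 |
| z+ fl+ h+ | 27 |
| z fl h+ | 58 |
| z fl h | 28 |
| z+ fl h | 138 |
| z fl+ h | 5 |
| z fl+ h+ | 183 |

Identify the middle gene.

The two most frequent reciprocal classes, z+ fl h and z fl+ h+, are the parental types, so the F1 was z+ fl h / z fl+ h+.
The two rarest classes, z+ fl h+ and z fl+ h, are the double crossovers. Comparing them with the parentals, only the h allele has switched, so h is the middle locus and the order is fl – h – z.

h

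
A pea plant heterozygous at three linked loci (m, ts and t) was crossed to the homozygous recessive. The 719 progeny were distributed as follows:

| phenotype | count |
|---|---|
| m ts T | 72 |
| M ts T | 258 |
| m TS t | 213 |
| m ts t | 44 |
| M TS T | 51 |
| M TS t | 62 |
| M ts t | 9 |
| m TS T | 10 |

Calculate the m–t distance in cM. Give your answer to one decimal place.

21.3 cM

The two most frequent reciprocal classes, M ts T and m TS t, are the parental types, so the F1 was M ts T / m TS t.
The two rarest classes, M ts t and m TS T, are the double crossovers. Comparing them with the parentals, only the t allele has switched, so t is the middle locus and the order is ts – t – m.
Crossovers in the t–m interval produce the single-crossover classes m ts T and M TS t (72 + 62 = 134) plus the double crossovers (19).
RF(t–m) = (134 + 19) / 719 = 153/719 = 0.2128 → 21.3 cM.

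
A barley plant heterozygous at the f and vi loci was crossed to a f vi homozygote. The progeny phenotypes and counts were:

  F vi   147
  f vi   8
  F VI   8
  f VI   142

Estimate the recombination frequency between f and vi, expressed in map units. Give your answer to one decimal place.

5.2 map units

The two most frequent classes, F vi (147) and f VI (142), are the parental types, so the F1 was F vi / f VI.
The recombinant classes are F VI and f vi: 8 + 8 = 16.
Recombination frequency = 16/305 = 0.0525 ≈ 5.2%, i.e. 5.2 map units.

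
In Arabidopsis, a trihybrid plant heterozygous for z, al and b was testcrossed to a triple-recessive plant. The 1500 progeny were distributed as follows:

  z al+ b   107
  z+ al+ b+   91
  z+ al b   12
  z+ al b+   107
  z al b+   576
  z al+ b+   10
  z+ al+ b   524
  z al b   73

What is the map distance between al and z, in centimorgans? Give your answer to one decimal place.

The two most frequent reciprocal classes, z+ al+ b and z al b+, are the parental types, so the F1 was z+ al+ b / z al b+.
The two rarest classes, z+ al b and z al+ b+, are the double crossovers. Comparing them with the parentals, only the al allele has switched, so al is the middle locus and the order is z – al – b.
Crossovers in the z–al interval produce the single-crossover classes z al+ b and z+ al b+ (107 + 107 = 214) plus the double crossovers (22).
RF(z–al) = (214 + 22) / 1500 = 236/1500 = 0.1573 → 15.7 centimorgans.

15.7 centimorgans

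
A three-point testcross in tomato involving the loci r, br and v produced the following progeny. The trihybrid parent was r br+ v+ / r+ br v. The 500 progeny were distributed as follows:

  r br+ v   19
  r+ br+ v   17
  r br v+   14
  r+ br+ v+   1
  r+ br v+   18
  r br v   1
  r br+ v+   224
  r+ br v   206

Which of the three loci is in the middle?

r

The two rarest classes, r+ br+ v+ and r br v, are the double crossovers. Comparing them with the parentals, only the r allele has switched, so r is the middle locus and the order is v – r – br.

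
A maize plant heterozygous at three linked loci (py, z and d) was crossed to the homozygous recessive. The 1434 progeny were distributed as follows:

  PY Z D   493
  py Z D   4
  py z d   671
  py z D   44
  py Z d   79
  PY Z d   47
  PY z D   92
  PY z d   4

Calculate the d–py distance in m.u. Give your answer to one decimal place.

6.9 m.u.

The two most frequent reciprocal classes, PY Z D and py z d, are the parental types, so the F1 was PY Z D / py z d.
The two rarest classes, py Z D and PY z d, are the double crossovers. Comparing them with the parentals, only the py allele has switched, so py is the middle locus and the order is d – py – z.
Crossovers in the d–py interval produce the single-crossover classes PY Z d and py z D (47 + 44 = 91) plus the double crossovers (8).
RF(d–py) = (91 + 8) / 1434 = 99/1434 = 0.0690 → 6.9 m.u.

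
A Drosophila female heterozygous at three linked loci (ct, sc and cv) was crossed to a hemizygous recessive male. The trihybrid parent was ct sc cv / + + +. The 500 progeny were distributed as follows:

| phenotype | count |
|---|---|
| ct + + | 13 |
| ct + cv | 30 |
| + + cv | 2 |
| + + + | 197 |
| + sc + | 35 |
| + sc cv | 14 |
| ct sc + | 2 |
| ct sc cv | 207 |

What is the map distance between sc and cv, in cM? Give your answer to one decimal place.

13.8 cM

The two rarest classes, ct sc + and + + cv, are the double crossovers. Comparing them with the parentals, only the cv allele has switched, so cv is the middle locus and the order is ct – cv – sc.
Crossovers in the cv–sc interval produce the single-crossover classes ct + cv and + sc + (30 + 35 = 65) plus the double crossovers (4).
RF(cv–sc) = (65 + 4) / 500 = 69/500 = 0.1380 → 13.8 cM.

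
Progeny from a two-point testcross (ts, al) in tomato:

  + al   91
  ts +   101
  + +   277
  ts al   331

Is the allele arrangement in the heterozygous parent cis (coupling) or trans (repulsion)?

cis

The two most frequent classes are + + (277) and ts al (331); these are the parental (non-recombinant) types.
So the F1 carried + + on one chromosome and ts al on the other — the recessive alleles are on the same chromosome (cis / coupling).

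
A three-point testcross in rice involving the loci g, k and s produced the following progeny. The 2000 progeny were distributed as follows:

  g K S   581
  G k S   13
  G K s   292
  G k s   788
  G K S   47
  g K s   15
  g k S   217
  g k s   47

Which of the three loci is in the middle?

s

The two most frequent reciprocal classes, G k s and g K S, are the parental types, so the F1 was G k s / g K S.
The two rarest classes, G k S and g K s, are the double crossovers. Comparing them with the parentals, only the s allele has switched, so s is the middle locus and the order is g – s – k.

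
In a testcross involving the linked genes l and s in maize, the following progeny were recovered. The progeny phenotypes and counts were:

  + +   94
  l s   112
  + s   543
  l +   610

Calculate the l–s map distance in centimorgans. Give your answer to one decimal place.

15.2 centimorgans

The two most frequent classes, + s (543) and l + (610), are the parental types, so the F1 was + s / l +.
The recombinant classes are + + and l s: 94 + 112 = 206.
Recombination frequency = 206/1359 = 0.1516 ≈ 15.2%, i.e. 15.2 centimorgans.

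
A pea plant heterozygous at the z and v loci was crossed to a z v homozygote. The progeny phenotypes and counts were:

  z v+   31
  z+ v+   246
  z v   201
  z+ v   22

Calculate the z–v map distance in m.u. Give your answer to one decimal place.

The two most frequent classes, z+ v+ (246) and z v (201), are the parental types, so the F1 was z+ v+ / z v.
The recombinant classes are z+ v and z v+: 22 + 31 = 53.
Recombination frequency = 53/500 = 0.1060 ≈ 10.6%, i.e. 10.6 m.u.

10.6 m.u.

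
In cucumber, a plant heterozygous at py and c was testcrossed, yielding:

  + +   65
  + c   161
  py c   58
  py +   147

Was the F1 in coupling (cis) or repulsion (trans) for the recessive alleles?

trans

The two most frequent classes are + c (161) and py + (147); these are the parental (non-recombinant) types.
So the F1 carried + c on one chromosome and py + on the other — the recessive alleles are on opposite chromosomes (trans / repulsion).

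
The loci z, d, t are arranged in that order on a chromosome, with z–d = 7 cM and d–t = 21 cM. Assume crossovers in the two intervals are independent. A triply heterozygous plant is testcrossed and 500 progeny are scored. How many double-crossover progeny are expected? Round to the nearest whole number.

Map distances give recombination frequencies of 0.070 and 0.210 for the two intervals.
With no interference, expected double-crossover frequency = 0.070 × 0.210 = 0.01470.
Expected number = 0.01470 × 500 = 7.35 ≈ 7.

7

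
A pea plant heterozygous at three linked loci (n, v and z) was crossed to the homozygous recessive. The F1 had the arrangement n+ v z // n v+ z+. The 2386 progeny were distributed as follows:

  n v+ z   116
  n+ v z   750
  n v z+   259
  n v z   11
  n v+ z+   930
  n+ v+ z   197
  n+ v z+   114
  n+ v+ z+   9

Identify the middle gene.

The two rarest classes, n v z and n+ v+ z+, are the double crossovers. Comparing them with the parentals, only the n allele has switched, so n is the middle locus and the order is z – n – v.

n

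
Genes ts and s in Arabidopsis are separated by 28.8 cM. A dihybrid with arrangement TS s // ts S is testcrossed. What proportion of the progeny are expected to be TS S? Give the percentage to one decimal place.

A map distance of 28.8 cM corresponds to a recombination frequency of 0.288.
The F1 is TS s / ts S, so TS S is a recombinant gamete class with expected frequency r/2 = 0.288/2 = 0.1440.
That is 0.1440 = 14.4% of the progeny.

14.4%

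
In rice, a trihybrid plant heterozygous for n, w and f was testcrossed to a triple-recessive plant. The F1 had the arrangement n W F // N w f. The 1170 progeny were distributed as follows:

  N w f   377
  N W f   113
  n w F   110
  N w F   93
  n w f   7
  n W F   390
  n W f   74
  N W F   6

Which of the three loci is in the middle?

n

The two rarest classes, N W F and n w f, are the double crossovers. Comparing them with the parentals, only the n allele has switched, so n is the middle locus and the order is w – n – f.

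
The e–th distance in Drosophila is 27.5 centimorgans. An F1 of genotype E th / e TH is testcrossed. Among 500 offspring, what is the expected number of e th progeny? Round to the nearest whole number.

69

A map distance of 27.5 centimorgans corresponds to a recombination frequency of 0.275.
The F1 is E th / e TH, so e th is a recombinant gamete class with expected frequency r/2 = 0.275/2 = 0.1375.
Expected number = 0.1375 × 500 = 68.75 ≈ 69.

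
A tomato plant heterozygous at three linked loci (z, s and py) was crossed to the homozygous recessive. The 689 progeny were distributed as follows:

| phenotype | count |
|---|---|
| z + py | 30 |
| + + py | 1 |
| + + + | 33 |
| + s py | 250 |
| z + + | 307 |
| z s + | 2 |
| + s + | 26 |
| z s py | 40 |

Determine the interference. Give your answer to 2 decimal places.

The two most frequent reciprocal classes, z + + and + s py, are the parental types, so the F1 was z + + / + s py.
The two rarest classes, z s + and + + py, are the double crossovers. Comparing them with the parentals, only the s allele has switched, so s is the middle locus and the order is z – s – py.
z–s: (73 + 3)/689 = 0.1103; s–py: (56 + 3)/689 = 0.0856.
Expected DCO frequency = 0.1103 × 0.0856 ≈ 0.00944; observed = 3/689 ≈ 0.00435.
Coefficient of coincidence = 0.00435/0.00944 ≈ 0.46; interference = 1 − 0.46 = 0.54.

0.54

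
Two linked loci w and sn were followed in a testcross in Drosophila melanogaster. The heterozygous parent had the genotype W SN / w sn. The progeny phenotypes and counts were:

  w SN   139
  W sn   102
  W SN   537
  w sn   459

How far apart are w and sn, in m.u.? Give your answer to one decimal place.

19.5 m.u.

The recombinant classes are W sn and w SN: 102 + 139 = 241.
Recombination frequency = 241/1237 = 0.1948 ≈ 19.5%, i.e. 19.5 m.u.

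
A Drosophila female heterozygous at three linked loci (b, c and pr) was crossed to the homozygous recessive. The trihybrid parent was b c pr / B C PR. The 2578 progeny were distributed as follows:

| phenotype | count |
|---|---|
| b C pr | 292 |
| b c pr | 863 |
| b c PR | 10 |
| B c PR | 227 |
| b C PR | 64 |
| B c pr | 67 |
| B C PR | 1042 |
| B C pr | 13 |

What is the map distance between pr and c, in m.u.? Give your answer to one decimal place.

The two rarest classes, b c PR and B C pr, are the double crossovers. Comparing them with the parentals, only the pr allele has switched, so pr is the middle locus and the order is b – pr – c.
Crossovers in the pr–c interval produce the single-crossover classes b C pr and B c PR (292 + 227 = 519) plus the double crossovers (23).
RF(pr–c) = (519 + 23) / 2578 = 542/2578 = 0.2102 → 21.0 m.u.

21.0 m.u.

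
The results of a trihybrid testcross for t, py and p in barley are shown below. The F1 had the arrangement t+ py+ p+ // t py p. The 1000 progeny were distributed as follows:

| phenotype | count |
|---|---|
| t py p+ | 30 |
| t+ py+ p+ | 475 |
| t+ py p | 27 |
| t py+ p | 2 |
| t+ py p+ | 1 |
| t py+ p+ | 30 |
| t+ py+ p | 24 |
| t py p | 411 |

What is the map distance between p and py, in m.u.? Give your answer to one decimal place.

The two rarest classes, t+ py p+ and t py+ p, are the double crossovers. Comparing them with the parentals, only the py allele has switched, so py is the middle locus and the order is t – py – p.
Crossovers in the py–p interval produce the single-crossover classes t+ py+ p and t py p+ (24 + 30 = 54) plus the double crossovers (3).
RF(py–p) = (54 + 3) / 1000 = 57/1000 = 0.0570 → 5.7 m.u.

5.7 m.u.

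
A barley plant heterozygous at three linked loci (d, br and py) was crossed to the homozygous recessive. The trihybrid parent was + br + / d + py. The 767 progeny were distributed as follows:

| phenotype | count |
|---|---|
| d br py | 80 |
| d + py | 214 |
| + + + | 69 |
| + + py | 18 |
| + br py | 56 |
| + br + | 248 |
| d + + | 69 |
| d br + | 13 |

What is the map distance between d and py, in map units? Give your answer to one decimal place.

The two rarest classes, d br + and + + py, are the double crossovers. Comparing them with the parentals, only the d allele has switched, so d is the middle locus and the order is py – d – br.
Crossovers in the py–d interval produce the single-crossover classes + br py and d + + (56 + 69 = 125) plus the double crossovers (31).
RF(py–d) = (125 + 31) / 767 = 156/767 = 0.2034 → 20.3 map units.

20.3 map units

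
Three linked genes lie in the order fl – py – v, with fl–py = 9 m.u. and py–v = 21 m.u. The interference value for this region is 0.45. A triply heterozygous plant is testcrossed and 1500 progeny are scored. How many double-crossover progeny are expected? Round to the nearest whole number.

Map distances give recombination frequencies of 0.090 and 0.210 for the two intervals.
With interference 0.45 (so coincidence = 0.55), expected double-crossover frequency = 0.090 × 0.210 × 0.55 = 0.01040.
Expected number = 0.01040 × 1500 = 15.59 ≈ 16.

16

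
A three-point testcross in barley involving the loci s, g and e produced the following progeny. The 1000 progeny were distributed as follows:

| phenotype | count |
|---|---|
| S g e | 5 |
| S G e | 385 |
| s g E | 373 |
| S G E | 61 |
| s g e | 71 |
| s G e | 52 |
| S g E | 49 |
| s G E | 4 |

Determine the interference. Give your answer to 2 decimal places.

0.42

The two most frequent reciprocal classes, s g E and S G e, are the parental types, so the F1 was s g E / S G e.
The two rarest classes, s G E and S g e, are the double crossovers. Comparing them with the parentals, only the g allele has switched, so g is the middle locus and the order is s – g – e.
s–g: (101 + 9)/1000 = 0.1100; g–e: (132 + 9)/1000 = 0.1410.
Expected DCO frequency = 0.1100 × 0.1410 ≈ 0.01551; observed = 9/1000 ≈ 0.00900.
Coefficient of coincidence = 0.00900/0.01551 ≈ 0.58; interference = 1 − 0.58 = 0.42.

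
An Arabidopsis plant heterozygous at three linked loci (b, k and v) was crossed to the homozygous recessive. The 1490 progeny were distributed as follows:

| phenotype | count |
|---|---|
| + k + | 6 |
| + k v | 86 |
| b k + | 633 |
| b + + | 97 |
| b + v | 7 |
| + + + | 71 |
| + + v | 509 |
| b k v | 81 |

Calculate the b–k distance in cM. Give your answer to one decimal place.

13.2 cM

The two most frequent reciprocal classes, + + v and b k +, are the parental types, so the F1 was + + v / b k +.
The two rarest classes, b + v and + k +, are the double crossovers. Comparing them with the parentals, only the b allele has switched, so b is the middle locus and the order is v – b – k.
Crossovers in the b–k interval produce the single-crossover classes + k v and b + + (86 + 97 = 183) plus the double crossovers (13).
RF(b–k) = (183 + 13) / 1490 = 196/1490 = 0.1315 → 13.2 cM.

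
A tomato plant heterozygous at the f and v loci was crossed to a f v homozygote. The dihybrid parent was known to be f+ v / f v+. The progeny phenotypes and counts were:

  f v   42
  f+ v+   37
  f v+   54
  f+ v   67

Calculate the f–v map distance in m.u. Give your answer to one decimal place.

The recombinant classes are f+ v+ and f v: 37 + 42 = 79.
Recombination frequency = 79/200 = 0.3950 ≈ 39.5%, i.e. 39.5 m.u.

39.5 m.u.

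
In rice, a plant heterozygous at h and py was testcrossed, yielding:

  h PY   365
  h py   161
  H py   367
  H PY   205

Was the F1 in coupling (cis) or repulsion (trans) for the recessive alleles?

The two most frequent classes are H py (367) and h PY (365); these are the parental (non-recombinant) types.
So the F1 carried H py on one chromosome and h PY on the other — the recessive alleles are on opposite chromosomes (trans / repulsion).

trans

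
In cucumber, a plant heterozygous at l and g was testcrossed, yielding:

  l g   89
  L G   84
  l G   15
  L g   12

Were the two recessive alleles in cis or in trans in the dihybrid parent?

cis

The two most frequent classes are L G (84) and l g (89); these are the parental (non-recombinant) types.
So the F1 carried L G on one chromosome and l g on the other — the recessive alleles are on the same chromosome (cis / coupling).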